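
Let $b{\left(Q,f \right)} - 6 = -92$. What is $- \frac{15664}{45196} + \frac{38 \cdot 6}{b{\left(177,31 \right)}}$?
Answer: $- \frac{1456474}{485857} \approx -2.9977$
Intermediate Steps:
$b{\left(Q,f \right)} = -86$ ($b{\left(Q,f \right)} = 6 - 92 = -86$)
$- \frac{15664}{45196} + \frac{38 \cdot 6}{b{\left(177,31 \right)}} = - \frac{15664}{45196} + \frac{38 \cdot 6}{-86} = \left(-15664\right) \frac{1}{45196} + 228 \left(- \frac{1}{86}\right) = - \frac{3916}{11299} - \frac{114}{43} = - \frac{1456474}{485857}$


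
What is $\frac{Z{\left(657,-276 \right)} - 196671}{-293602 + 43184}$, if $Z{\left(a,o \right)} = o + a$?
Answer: $\frac{98145}{125209} \approx 0.78385$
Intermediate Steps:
$Z{\left(a,o \right)} = a + o$
$\frac{Z{\left(657,-276 \right)} - 196671}{-293602 + 43184} = \frac{\left(657 - 276\right) - 196671}{-293602 + 43184} = \frac{381 - 196671}{-250418} = \left(-196290\right) \left(- \frac{1}{250418}\right) = \frac{98145}{125209}$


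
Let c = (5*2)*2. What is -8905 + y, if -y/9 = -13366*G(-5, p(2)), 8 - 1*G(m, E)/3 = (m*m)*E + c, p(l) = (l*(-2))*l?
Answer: 67836911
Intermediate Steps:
c = 20 (c = 10*2 = 20)
p(l) = -2*l² (p(l) = (-2*l)*l = -2*l²)
G(m, E) = -36 - 3*E*m² (G(m, E) = 24 - 3*((m*m)*E + 20) = 24 - 3*(m²*E + 20) = 24 - 3*(E*m² + 20) = 24 - 3*(20 + E*m²) = 24 + (-60 - 3*E*m²) = -36 - 3*E*m²)
y = 67845816 (y = -(-120294)*(-36 - 3*(-2*2²)*(-5)²) = -(-120294)*(-36 - 3*(-2*4)*25) = -(-120294)*(-36 - 3*(-8)*25) = -(-120294)*(-36 + 600) = -(-120294)*564 = -9*(-7538424) = 67845816)
-8905 + y = -8905 + 67845816 = 67836911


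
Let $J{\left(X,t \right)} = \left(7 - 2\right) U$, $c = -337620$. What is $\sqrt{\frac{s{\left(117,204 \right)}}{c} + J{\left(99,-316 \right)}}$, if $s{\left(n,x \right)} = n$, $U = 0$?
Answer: $\frac{i \sqrt{1097265}}{56270} \approx 0.018616 i$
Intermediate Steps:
$J{\left(X,t \right)} = 0$ ($J{\left(X,t \right)} = \left(7 - 2\right) 0 = 5 \cdot 0 = 0$)
$\sqrt{\frac{s{\left(117,204 \right)}}{c} + J{\left(99,-316 \right)}} = \sqrt{\frac{117}{-337620} + 0} = \sqrt{117 \left(- \frac{1}{337620}\right) + 0} = \sqrt{- \frac{39}{112540} + 0} = \sqrt{- \frac{39}{112540}} = \frac{i \sqrt{1097265}}{56270}$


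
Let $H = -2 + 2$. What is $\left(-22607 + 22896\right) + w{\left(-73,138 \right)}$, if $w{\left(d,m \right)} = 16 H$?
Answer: $289$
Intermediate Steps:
$H = 0$
$w{\left(d,m \right)} = 0$ ($w{\left(d,m \right)} = 16 \cdot 0 = 0$)
$\left(-22607 + 22896\right) + w{\left(-73,138 \right)} = \left(-22607 + 22896\right) + 0 = 289 + 0 = 289$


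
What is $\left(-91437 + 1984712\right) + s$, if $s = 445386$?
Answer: $2338661$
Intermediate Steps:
$\left(-91437 + 1984712\right) + s = \left(-91437 + 1984712\right) + 445386 = 1893275 + 445386 = 2338661$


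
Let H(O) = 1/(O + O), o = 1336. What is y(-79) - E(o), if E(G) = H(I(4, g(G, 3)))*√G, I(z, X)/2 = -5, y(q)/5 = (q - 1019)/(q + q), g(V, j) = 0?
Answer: 2745/79 + √334/10 ≈ 36.574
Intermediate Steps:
y(q) = 5*(-1019 + q)/(2*q) (y(q) = 5*((q - 1019)/(q + q)) = 5*((-1019 + q)/((2*q))) = 5*((-1019 + q)*(1/(2*q))) = 5*((-1019 + q)/(2*q)) = 5*(-1019 + q)/(2*q))
I(z, X) = -10 (I(z, X) = 2*(-5) = -10)
H(O) = 1/(2*O)
E(G) = -√G/20 (E(G) = ((½)/(-10))*√G = ((½)*(-⅒))*√G = -√G/20)
y(-79) - E(o) = (5/2)*(-1019 - 79)/(-79) - (-1)*√1336/20 = (5/2)*(-1/79)*(-1098) - (-1)*2*√334/20 = 2745/79 - (-1)*√334/10 = 2745/79 + √334/10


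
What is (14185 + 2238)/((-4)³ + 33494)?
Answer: 16423/33430 ≈ 0.49127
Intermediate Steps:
(14185 + 2238)/((-4)³ + 33494) = 16423/(-64 + 33494) = 16423/33430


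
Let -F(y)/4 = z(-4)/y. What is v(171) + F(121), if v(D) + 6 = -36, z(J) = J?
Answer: -5066/121 ≈ -41.868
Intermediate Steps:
v(D) = -42 (v(D) = -6 - 36 = -42)
F(y) = 16/y (F(y) = -(-16)/y = 16/y)
v(171) + F(121) = -42 + 16/121 = -5066/121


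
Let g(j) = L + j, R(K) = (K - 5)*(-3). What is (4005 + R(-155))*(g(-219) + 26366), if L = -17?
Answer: 117193050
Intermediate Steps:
R(K) = 15 - 3*K (R(K) = (-5 + K)*(-3) = 15 - 3*K)
g(j) = -17 + j
(4005 + R(-155))*(g(-219) + 26366) = (4005 + (15 - 3*(-155)))*((-17 - 219) + 26366) = (4005 + (15 + 465))*(-236 + 26366) = (4005 + 480)*26130 = 4485*26130 = 117193050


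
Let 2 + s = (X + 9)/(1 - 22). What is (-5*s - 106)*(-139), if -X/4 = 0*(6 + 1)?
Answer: 91323/7 ≈ 13046.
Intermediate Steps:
X = 0 (X = -0*(6 + 1) = -0*7 = -4*0 = 0)
s = -17/7 (s = -2 + (0 + 9)/(1 - 22) = -2 + 9/(-21) = -2 + 9*(-1/21) = -2 - 3/7 = -17/7 ≈ -2.4286)
(-5*s - 106)*(-139) = (-5*(-17/7) - 106)*(-139) = (85/7 - 106)*(-139) = -657/7*(-139) = 91323/7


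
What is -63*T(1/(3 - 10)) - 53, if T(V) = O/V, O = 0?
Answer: -53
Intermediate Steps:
T(V) = 0 (T(V) = 0/V = 0)
-63*T(1/(3 - 10)) - 53 = -63*0 - 53 = 0 - 53 = -53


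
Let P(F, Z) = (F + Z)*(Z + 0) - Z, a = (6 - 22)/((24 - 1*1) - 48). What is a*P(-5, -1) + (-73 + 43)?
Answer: -638/25 ≈ -25.520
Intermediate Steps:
a = 16/25 (a = -16/((24 - 1) - 48) = -16/(23 - 48) = -16/(-25) = -16*(-1/25) = 16/25 ≈ 0.64000)
P(F, Z) = -Z + Z*(F + Z) (P(F, Z) = (F + Z)*Z - Z = Z*(F + Z) - Z = -Z + Z*(F + Z))
a*P(-5, -1) + (-73 + 43) = 16*(-(-1 - 5 - 1))/25 + (-73 + 43) = 16*(-1*(-7))/25 - 30 = (16/25)*7 - 30 = 112/25 - 30 = -638/25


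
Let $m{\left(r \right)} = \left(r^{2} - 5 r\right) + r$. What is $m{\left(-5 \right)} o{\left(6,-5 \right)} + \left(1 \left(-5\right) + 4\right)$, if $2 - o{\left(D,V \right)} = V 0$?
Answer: $89$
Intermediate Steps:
$m{\left(r \right)} = r^{2} - 4 r$
$o{\left(D,V \right)} = 2$ ($o{\left(D,V \right)} = 2 - V 0 = 2 - 0 = 2 + 0 = 2$)
$m{\left(-5 \right)} o{\left(6,-5 \right)} + \left(1 \left(-5\right) + 4\right) = - 5 \left(-4 - 5\right) 2 + \left(1 \left(-5\right) + 4\right) = \left(-5\right) \left(-9\right) 2 + \left(-5 + 4\right) = 45 \cdot 2 - 1 = 90 - 1 = 89$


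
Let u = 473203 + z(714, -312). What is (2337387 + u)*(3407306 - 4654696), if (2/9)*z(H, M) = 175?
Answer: -3506884179725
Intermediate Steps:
z(H, M) = 1575/2 (z(H, M) = (9/2)*175 = 1575/2)
u = 947981/2 (u = 473203 + 1575/2 = 947981/2 ≈ 4.7399e+5)
(2337387 + u)*(3407306 - 4654696) = (2337387 + 947981/2)*(3407306 - 4654696) = (5622755/2)*(-1247390) = -3506884179725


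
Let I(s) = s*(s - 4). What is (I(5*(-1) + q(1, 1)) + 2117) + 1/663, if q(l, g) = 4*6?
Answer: 1592527/663 ≈ 2402.0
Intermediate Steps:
q(l, g) = 24
I(s) = s*(-4 + s)
(I(5*(-1) + q(1, 1)) + 2117) + 1/663 = ((5*(-1) + 24)*(-4 + (5*(-1) + 24)) + 2117) + 1/663 = ((-5 + 24)*(-4 + (-5 + 24)) + 2117) + 1/663 = (19*(-4 + 19) + 2117) + 1/663 = (19*15 + 2117) + 1/663 = (285 + 2117) + 1/663 = 2402 + 1/663 = 1592527/663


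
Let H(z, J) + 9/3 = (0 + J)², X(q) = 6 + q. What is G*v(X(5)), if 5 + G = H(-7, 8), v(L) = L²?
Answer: 6776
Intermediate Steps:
H(z, J) = -3 + J² (H(z, J) = -3 + (0 + J)² = -3 + J²)
G = 56 (G = -5 + (-3 + 8²) = -5 + (-3 + 64) = -5 + 61 = 56)
G*v(X(5)) = 56*(6 + 5)² = 56*11² = 56*121 = 6776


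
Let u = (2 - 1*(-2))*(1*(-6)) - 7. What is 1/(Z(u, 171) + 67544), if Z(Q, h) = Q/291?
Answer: 291/19655273 ≈ 1.4805e-5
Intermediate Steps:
u = -31 (u = (2 + 2)*(-6) - 7 = 4*(-6) - 7 = -24 - 7 = -31)
Z(Q, h) = Q/291 (Z(Q, h) = Q*(1/291) = Q/291)
1/(Z(u, 171) + 67544) = 1/((1/291)*(-31) + 67544) = 1/(-31/291 + 67544) = 1/(19655273/291) = 291/19655273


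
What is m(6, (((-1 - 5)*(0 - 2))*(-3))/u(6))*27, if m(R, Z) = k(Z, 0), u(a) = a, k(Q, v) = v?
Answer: 0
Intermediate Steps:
m(R, Z) = 0
m(6, (((-1 - 5)*(0 - 2))*(-3))/u(6))*27 = 0*27 = 0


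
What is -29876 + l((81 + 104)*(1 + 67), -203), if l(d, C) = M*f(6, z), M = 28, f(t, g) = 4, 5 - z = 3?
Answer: -29764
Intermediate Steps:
z = 2 (z = 5 - 1*3 = 5 - 3 = 2)
l(d, C) = 112 (l(d, C) = 28*4 = 112)
-29876 + l((81 + 104)*(1 + 67), -203) = -29876 + 112 = -29764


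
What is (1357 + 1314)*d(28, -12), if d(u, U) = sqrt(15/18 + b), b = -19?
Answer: 2671*I*sqrt(654)/6 ≈ 11384.0*I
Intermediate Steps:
d(u, U) = I*sqrt(654)/6 (d(u, U) = sqrt(15/18 - 19) = sqrt(15*(1/18) - 19) = sqrt(5/6 - 19) = sqrt(-109/6) = I*sqrt(654)/6)
(1357 + 1314)*d(28, -12) = (1357 + 1314)*(I*sqrt(654)/6) = 2671*(I*sqrt(654)/6) = 2671*I*sqrt(654)/6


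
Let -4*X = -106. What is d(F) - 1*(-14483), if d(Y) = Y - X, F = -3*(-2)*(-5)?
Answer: 28853/2 ≈ 14427.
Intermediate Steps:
X = 53/2 (X = -¼*(-106) = 53/2 ≈ 26.500)
F = -30 (F = 6*(-5) = -30)
d(Y) = -53/2 + Y (d(Y) = Y - 1*53/2 = Y - 53/2 = -53/2 + Y)
d(F) - 1*(-14483) = (-53/2 - 30) - 1*(-14483) = -113/2 + 14483 = 28853/2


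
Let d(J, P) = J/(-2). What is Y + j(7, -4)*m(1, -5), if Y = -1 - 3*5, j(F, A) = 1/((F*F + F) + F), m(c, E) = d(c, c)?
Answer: -2017/126 ≈ -16.008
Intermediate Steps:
d(J, P) = -J/2 (d(J, P) = J*(-½) = -J/2)
m(c, E) = -c/2
j(F, A) = 1/(F² + 2*F) (j(F, A) = 1/((F² + F) + F) = 1/((F + F²) + F) = 1/(F² + 2*F))
Y = -16 (Y = -1 - 15 = -16)
Y + j(7, -4)*m(1, -5) = -16 + (1/(7*(2 + 7)))*(-½*1) = -16 + ((⅐)/9)*(-½) = -16 + ((⅐)*(⅑))*(-½) = -16 + (1/63)*(-½) = -16 - 1/126 = -2017/126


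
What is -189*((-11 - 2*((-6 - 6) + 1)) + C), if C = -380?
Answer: 69741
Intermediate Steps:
-189*((-11 - 2*((-6 - 6) + 1)) + C) = -189*((-11 - 2*((-6 - 6) + 1)) - 380) = -189*((-11 - 2*(-12 + 1)) - 380) = -189*((-11 - 2*(-11)) - 380) = -189*((-11 + 22) - 380) = -189*(11 - 380) = -189*(-369) = 69741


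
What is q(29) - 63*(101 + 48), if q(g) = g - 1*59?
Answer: -9417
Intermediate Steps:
q(g) = -59 + g (q(g) = g - 59 = -59 + g)
q(29) - 63*(101 + 48) = (-59 + 29) - 63*(101 + 48) = -30 - 63*149 = -30 - 9387 = -9417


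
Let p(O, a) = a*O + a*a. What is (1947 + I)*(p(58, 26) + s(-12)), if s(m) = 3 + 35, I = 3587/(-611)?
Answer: 2635358660/611 ≈ 4.3132e+6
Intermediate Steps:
I = -3587/611 (I = 3587*(-1/611) = -3587/611 ≈ -5.8707)
s(m) = 38
p(O, a) = a² + O*a (p(O, a) = O*a + a² = a² + O*a)
(1947 + I)*(p(58, 26) + s(-12)) = (1947 - 3587/611)*(26*(58 + 26) + 38) = 1186030*(26*84 + 38)/611 = 1186030*(2184 + 38)/611 = (1186030/611)*2222 = 2635358660/611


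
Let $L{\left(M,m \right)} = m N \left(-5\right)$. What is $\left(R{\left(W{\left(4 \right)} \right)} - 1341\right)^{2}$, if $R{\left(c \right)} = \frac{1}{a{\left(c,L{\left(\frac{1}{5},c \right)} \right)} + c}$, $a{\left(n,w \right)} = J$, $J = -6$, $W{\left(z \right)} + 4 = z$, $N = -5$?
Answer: $\frac{64754209}{36} \approx 1.7987 \cdot 10^{6}$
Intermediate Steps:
$W{\left(z \right)} = -4 + z$
$L{\left(M,m \right)} = 25 m$ ($L{\left(M,m \right)} = m \left(-5\right) \left(-5\right) = - 5 m \left(-5\right) = 25 m$)
$a{\left(n,w \right)} = -6$
$R{\left(c \right)} = \frac{1}{-6 + c}$
$\left(R{\left(W{\left(4 \right)} \right)} - 1341\right)^{2} = \left(\frac{1}{-6 + \left(-4 + 4\right)} - 1341\right)^{2} = \left(\frac{1}{-6 + 0} - 1341\right)^{2} = \left(\frac{1}{-6} - 1341\right)^{2} = \left(- \frac{1}{6} - 1341\right)^{2} = \left(- \frac{8047}{6}\right)^{2} = \frac{64754209}{36}$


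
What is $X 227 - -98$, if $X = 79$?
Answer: $18031$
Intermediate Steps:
$X 227 - -98 = 79 \cdot 227 - -98 = 17933 + \left(-1 + 99\right) = 17933 + 98 = 18031$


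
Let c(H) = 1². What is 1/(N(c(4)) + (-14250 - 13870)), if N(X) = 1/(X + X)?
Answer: -2/56239 ≈ -3.5562e-5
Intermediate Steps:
c(H) = 1
N(X) = 1/(2*X)
1/(N(c(4)) + (-14250 - 13870)) = 1/((½)/1 + (-14250 - 13870)) = 1/((½)*1 - 28120) = 1/(½ - 28120) = 1/(-56239/2) = -2/56239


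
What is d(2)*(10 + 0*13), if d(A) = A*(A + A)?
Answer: 80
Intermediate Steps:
d(A) = 2*A**2 (d(A) = A*(2*A) = 2*A**2)
d(2)*(10 + 0*13) = (2*2**2)*(10 + 0*13) = (2*4)*(10 + 0) = 8*10 = 80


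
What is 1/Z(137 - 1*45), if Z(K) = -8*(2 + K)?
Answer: -1/752 ≈ -0.0013298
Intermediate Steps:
Z(K) = -16 - 8*K
1/Z(137 - 1*45) = 1/(-16 - 8*(137 - 1*45)) = 1/(-16 - 8*(137 - 45)) = 1/(-16 - 8*92) = 1/(-16 - 736) = 1/(-752) = -1/752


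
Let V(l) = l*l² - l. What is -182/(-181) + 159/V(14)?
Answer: 175213/164710 ≈ 1.0638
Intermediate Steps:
V(l) = l³ - l
-182/(-181) + 159/V(14) = -182/(-181) + 159/(14³ - 1*14) = -182*(-1/181) + 159/(2744 - 14) = 182/181 + 159/2730 = 182/181 + 159*(1/2730) = 182/181 + 53/910 = 175213/164710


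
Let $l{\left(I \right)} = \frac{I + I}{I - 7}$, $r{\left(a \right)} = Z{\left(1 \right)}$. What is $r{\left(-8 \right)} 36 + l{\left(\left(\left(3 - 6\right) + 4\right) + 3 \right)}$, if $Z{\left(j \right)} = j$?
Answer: $\frac{100}{3} \approx 33.333$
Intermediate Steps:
$r{\left(a \right)} = 1$
$l{\left(I \right)} = \frac{2 I}{-7 + I}$
$r{\left(-8 \right)} 36 + l{\left(\left(\left(3 - 6\right) + 4\right) + 3 \right)} = 1 \cdot 36 + \frac{2 \left(\left(\left(3 - 6\right) + 4\right) + 3\right)}{-7 + \left(\left(\left(3 - 6\right) + 4\right) + 3\right)} = 36 + \frac{2 \left(\left(\left(3 - 6\right) + 4\right) + 3\right)}{-7 + \left(\left(\left(3 - 6\right) + 4\right) + 3\right)} = 36 + \frac{2 \left(\left(-3 + 4\right) + 3\right)}{-7 + \left(\left(-3 + 4\right) + 3\right)} = 36 + \frac{2 \left(1 + 3\right)}{-7 + \left(1 + 3\right)} = 36 + 2 \cdot 4 \frac{1}{-7 + 4} = 36 + 2 \cdot 4 \frac{1}{-3} = 36 + 2 \cdot 4 \left(- \frac{1}{3}\right) = 36 - \frac{8}{3} = \frac{100}{3}$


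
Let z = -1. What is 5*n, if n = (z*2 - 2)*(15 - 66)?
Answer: 1020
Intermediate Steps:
n = 204 (n = (-1*2 - 2)*(15 - 66) = (-2 - 2)*(-51) = -4*(-51) = 204)
5*n = 5*204 = 1020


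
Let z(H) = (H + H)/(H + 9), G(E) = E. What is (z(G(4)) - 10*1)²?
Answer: 14884/169 ≈ 88.071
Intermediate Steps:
z(H) = 2*H/(9 + H) (z(H) = (2*H)/(9 + H) = 2*H/(9 + H))
(z(G(4)) - 10*1)² = (2*4/(9 + 4) - 10*1)² = (2*4/13 - 10)² = (2*4*(1/13) - 10)² = (8/13 - 10)² = (-122/13)² = 14884/169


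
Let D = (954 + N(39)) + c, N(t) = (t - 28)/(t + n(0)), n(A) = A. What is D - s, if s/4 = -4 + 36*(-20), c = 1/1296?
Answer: 64869565/16848 ≈ 3850.3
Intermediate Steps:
c = 1/1296 ≈ 0.00077160
N(t) = (-28 + t)/t (N(t) = (t - 28)/(t + 0) = (-28 + t)/t)
s = -2896 (s = 4*(-4 + 36*(-20)) = 4*(-4 - 720) = 4*(-724) = -2896)
D = 16077757/16848 (D = (954 + (-28 + 39)/39) + 1/1296 = (954 + (1/39)*11) + 1/1296 = (954 + 11/39) + 1/1296 = 37217/39 + 1/1296 = 16077757/16848 ≈ 954.28)
D - s = 16077757/16848 - 1*(-2896) = 16077757/16848 + 2896 = 64869565/16848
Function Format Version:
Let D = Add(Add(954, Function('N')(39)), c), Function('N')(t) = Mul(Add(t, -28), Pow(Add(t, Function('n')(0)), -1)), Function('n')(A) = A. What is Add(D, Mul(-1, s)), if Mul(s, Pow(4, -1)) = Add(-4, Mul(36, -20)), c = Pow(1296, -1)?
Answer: Rational(64869565, 16848) ≈ 3850.3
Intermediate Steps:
c = Rational(1, 1296) ≈ 0.00077160
Function('N')(t) = Mul(Pow(t, -1), Add(-28, t)) (Function('N')(t) = Mul(Add(t, -28), Pow(Add(t, 0), -1)) = Mul(Add(-28, t), Pow(t, -1)) = Mul(Pow(t, -1), Add(-28, t)))
s = -2896 (s = Mul(4, Add(-4, Mul(36, -20))) = Mul(4, Add(-4, -720)) = Mul(4, -724) = -2896)
D = Rational(16077757, 16848) (D = Add(Add(954, Mul(Pow(39, -1), Add(-28, 39))), Rational(1, 1296)) = Add(Add(954, Mul(Rational(1, 39), 11)), Rational(1, 1296)) = Add(Add(954, Rational(11, 39)), Rational(1, 1296)) = Add(Rational(37217, 39), Rational(1, 1296)) = Rational(16077757, 16848) ≈ 954.28)
Add(D, Mul(-1, s)) = Add(Rational(16077757, 16848), Mul(-1, -2896)) = Add(Rational(16077757, 16848), 2896) = Rational(64869565, 16848)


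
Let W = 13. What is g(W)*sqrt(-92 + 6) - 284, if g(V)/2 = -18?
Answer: -284 - 36*I*sqrt(86) ≈ -284.0 - 333.85*I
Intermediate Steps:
g(V) = -36 (g(V) = 2*(-18) = -36)
g(W)*sqrt(-92 + 6) - 284 = -36*sqrt(-92 + 6) - 284 = -36*I*sqrt(86) - 284 = -284 - 36*I*sqrt(86)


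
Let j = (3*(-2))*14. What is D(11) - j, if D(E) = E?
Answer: 95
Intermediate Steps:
j = -84 (j = -6*14 = -84)
D(11) - j = 11 - 1*(-84) = 11 + 84 = 95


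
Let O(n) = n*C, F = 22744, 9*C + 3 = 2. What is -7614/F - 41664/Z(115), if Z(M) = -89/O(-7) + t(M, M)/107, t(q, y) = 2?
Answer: 354552219741/974500796 ≈ 363.83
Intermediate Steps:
C = -1/9 (C = -1/3 + (1/9)*2 = -1/3 + 2/9 = -1/9 ≈ -0.11111)
O(n) = -n/9 (O(n) = n*(-1/9) = -n/9)
Z(M) = -85693/749 (Z(M) = -89/((-1/9*(-7))) + 2/107 = -89/7/9 + 2*(1/107) = -89*9/7 + 2/107 = -801/7 + 2/107 = -85693/749)
-7614/F - 41664/Z(115) = -7614/22744 - 41664/(-85693/749) = -7614*1/22744 - 41664*(-749/85693) = -3807/11372 + 31206336/85693 = 354552219741/974500796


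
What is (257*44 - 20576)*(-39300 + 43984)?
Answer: -43411312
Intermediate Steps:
(257*44 - 20576)*(-39300 + 43984) = (11308 - 20576)*4684 = -9268*4684 = -43411312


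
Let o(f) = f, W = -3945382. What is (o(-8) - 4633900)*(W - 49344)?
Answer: 18511192769208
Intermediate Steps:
(o(-8) - 4633900)*(W - 49344) = (-8 - 4633900)*(-3945382 - 49344) = -4633908*(-3994726) = 18511192769208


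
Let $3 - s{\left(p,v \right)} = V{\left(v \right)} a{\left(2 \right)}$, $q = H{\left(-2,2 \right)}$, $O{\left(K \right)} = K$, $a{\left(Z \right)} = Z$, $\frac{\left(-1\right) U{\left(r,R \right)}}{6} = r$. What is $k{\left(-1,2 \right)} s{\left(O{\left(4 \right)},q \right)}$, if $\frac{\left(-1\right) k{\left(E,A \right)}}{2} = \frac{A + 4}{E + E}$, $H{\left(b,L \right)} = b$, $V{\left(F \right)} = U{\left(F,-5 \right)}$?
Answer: $-126$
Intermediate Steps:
$U{\left(r,R \right)} = - 6 r$
$V{\left(F \right)} = - 6 F$
$q = -2$
$k{\left(E,A \right)} = - \frac{4 + A}{E}$ ($k{\left(E,A \right)} = - 2 \frac{A + 4}{E + E} = - 2 \frac{4 + A}{2 E} = - \frac{4 + A}{E}$)
$s{\left(p,v \right)} = 3 + 12 v$ ($s{\left(p,v \right)} = 3 - - 6 v 2 = 3 - - 12 v = 3 + 12 v$)
$k{\left(-1,2 \right)} s{\left(O{\left(4 \right)},q \right)} = \frac{-4 - 2}{-1} \left(3 + 12 \left(-2\right)\right) = - (-4 - 2) \left(3 - 24\right) = \left(-1\right) \left(-6\right) \left(-21\right) = 6 \left(-21\right) = -126$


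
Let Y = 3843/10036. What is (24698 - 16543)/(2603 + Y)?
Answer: 81843580/26127551 ≈ 3.1325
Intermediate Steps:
Y = 3843/10036 (Y = 3843*(1/10036) = 3843/10036 ≈ 0.38292)
(24698 - 16543)/(2603 + Y) = (24698 - 16543)/(2603 + 3843/10036) = 8155/(26127551/10036) = 8155*(10036/26127551) = 81843580/26127551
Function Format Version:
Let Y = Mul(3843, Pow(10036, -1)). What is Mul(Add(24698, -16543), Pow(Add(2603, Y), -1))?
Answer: Rational(81843580, 26127551) ≈ 3.1325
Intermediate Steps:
Y = Rational(3843, 10036) (Y = Mul(3843, Rational(1, 10036)) = Rational(3843, 10036) ≈ 0.38292)
Mul(Add(24698, -16543), Pow(Add(2603, Y), -1)) = Mul(Add(24698, -16543), Pow(Add(2603, Rational(3843, 10036)), -1)) = Mul(8155, Pow(Rational(26127551, 10036), -1)) = Mul(8155, Rational(10036, 26127551)) = Rational(81843580, 26127551)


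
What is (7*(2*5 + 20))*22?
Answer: 4620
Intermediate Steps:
(7*(2*5 + 20))*22 = (7*(10 + 20))*22 = (7*30)*22 = 210*22 = 4620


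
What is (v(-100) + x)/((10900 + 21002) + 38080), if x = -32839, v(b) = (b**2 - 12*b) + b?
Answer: -21739/69982 ≈ -0.31064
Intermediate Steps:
v(b) = b**2 - 11*b
(v(-100) + x)/((10900 + 21002) + 38080) = (-100*(-11 - 100) - 32839)/((10900 + 21002) + 38080) = (-100*(-111) - 32839)/(31902 + 38080) = (11100 - 32839)/69982 = -21739*1/69982 = -21739/69982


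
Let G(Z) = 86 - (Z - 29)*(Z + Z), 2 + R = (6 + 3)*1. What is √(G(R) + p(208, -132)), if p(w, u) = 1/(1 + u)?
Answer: √6761303/131 ≈ 19.849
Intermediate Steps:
R = 7 (R = -2 + (6 + 3)*1 = -2 + 9*1 = -2 + 9 = 7)
G(Z) = 86 - 2*Z*(-29 + Z) (G(Z) = 86 - (-29 + Z)*2*Z = 86 - 2*Z*(-29 + Z))
√(G(R) + p(208, -132)) = √((86 - 2*7² + 58*7) + 1/(1 - 132)) = √((86 - 2*49 + 406) + 1/(-131)) = √((86 - 98 + 406) - 1/131) = √(394 - 1/131) = √(51613/131) = √6761303/131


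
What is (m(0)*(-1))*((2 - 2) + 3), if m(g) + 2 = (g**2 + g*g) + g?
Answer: 6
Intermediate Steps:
m(g) = -2 + g + 2*g**2 (m(g) = -2 + ((g**2 + g*g) + g) = -2 + ((g**2 + g**2) + g) = -2 + (2*g**2 + g) = -2 + (g + 2*g**2) = -2 + g + 2*g**2)
(m(0)*(-1))*((2 - 2) + 3) = ((-2 + 0 + 2*0**2)*(-1))*((2 - 2) + 3) = ((-2 + 0 + 2*0)*(-1))*(0 + 3) = ((-2 + 0 + 0)*(-1))*3 = -2*(-1)*3 = 2*3 = 6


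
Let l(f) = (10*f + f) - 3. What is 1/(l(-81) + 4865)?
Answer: 1/3971 ≈ 0.00025183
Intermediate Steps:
l(f) = -3 + 11*f (l(f) = 11*f - 3 = -3 + 11*f)
1/(l(-81) + 4865) = 1/((-3 + 11*(-81)) + 4865) = 1/((-3 - 891) + 4865) = 1/(-894 + 4865) = 1/3971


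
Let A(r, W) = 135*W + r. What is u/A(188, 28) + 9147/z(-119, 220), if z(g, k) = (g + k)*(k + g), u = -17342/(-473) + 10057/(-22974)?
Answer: 398425872391339/439857669140736 ≈ 0.90581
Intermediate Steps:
A(r, W) = r + 135*W
u = 393658147/10866702 (u = -17342*(-1/473) + 10057*(-1/22974) = 17342/473 - 10057/22974 = 393658147/10866702 ≈ 36.226)
z(g, k) = (g + k)**2 (z(g, k) = (g + k)*(g + k) = (g + k)**2)
u/A(188, 28) + 9147/z(-119, 220) = 393658147/(10866702*(188 + 135*28)) + 9147/((-119 + 220)**2) = 393658147/(10866702*(188 + 3780)) + 9147/(101**2) = (393658147/10866702)/3968 + 9147/10201 = (393658147/10866702)*(1/3968) + 9147*(1/10201) = 393658147/43119073536 + 9147/10201 = 398425872391339/439857669140736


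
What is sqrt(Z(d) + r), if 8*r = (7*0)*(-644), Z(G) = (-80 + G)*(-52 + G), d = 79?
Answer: 3*I*sqrt(3) ≈ 5.1962*I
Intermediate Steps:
r = 0 (r = ((7*0)*(-644))/8 = (0*(-644))/8 = (1/8)*0 = 0)
sqrt(Z(d) + r) = sqrt((4160 + 79**2 - 132*79) + 0) = sqrt((4160 + 6241 - 10428) + 0) = sqrt(-27 + 0) = sqrt(-27) = 3*I*sqrt(3)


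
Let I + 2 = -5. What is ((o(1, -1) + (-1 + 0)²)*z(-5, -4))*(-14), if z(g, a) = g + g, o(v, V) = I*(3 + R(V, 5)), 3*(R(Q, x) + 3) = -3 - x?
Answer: 8260/3 ≈ 2753.3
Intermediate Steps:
R(Q, x) = -4 - x/3 (R(Q, x) = -3 + (-3 - x)/3 = -3 + (-1 - x/3) = -4 - x/3)
I = -7 (I = -2 - 5 = -7)
o(v, V) = 56/3 (o(v, V) = -7*(3 + (-4 - ⅓*5)) = -7*(3 + (-4 - 5/3)) = -7*(3 - 17/3) = -7*(-8/3) = 56/3)
z(g, a) = 2*g
((o(1, -1) + (-1 + 0)²)*z(-5, -4))*(-14) = ((56/3 + (-1 + 0)²)*(2*(-5)))*(-14) = ((56/3 + (-1)²)*(-10))*(-14) = ((56/3 + 1)*(-10))*(-14) = ((59/3)*(-10))*(-14) = -590/3*(-14) = 8260/3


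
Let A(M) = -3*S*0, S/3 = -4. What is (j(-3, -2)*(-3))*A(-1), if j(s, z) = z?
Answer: 0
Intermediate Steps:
S = -12 (S = 3*(-4) = -12)
A(M) = 0 (A(M) = -3*(-12)*0 = 36*0 = 0)
(j(-3, -2)*(-3))*A(-1) = -2*(-3)*0 = 6*0 = 0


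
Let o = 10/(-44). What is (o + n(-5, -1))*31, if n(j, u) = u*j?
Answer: 3255/22 ≈ 147.95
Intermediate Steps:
o = -5/22 (o = 10*(-1/44) = -5/22 ≈ -0.22727)
n(j, u) = j*u
(o + n(-5, -1))*31 = (-5/22 - 5*(-1))*31 = (-5/22 + 5)*31 = (105/22)*31 = 3255/22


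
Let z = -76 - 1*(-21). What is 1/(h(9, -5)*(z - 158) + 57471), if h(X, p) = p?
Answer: 1/58536 ≈ 1.7084e-5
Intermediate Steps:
z = -55 (z = -76 + 21 = -55)
1/(h(9, -5)*(z - 158) + 57471) = 1/(-5*(-55 - 158) + 57471) = 1/(-5*(-213) + 57471) = 1/(1065 + 57471) = 1/58536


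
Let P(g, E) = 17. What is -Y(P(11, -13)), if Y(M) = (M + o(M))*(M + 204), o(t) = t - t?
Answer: -3757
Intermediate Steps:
o(t) = 0
Y(M) = M*(204 + M) (Y(M) = (M + 0)*(M + 204) = M*(204 + M))
-Y(P(11, -13)) = -17*(204 + 17) = -17*221 = -1*3757 = -3757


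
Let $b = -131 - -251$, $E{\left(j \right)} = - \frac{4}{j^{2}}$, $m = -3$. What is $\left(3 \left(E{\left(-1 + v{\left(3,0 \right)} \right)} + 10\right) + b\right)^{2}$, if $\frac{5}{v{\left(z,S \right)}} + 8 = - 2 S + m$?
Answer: $\frac{85322169}{4096} \approx 20831.0$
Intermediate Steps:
$v{\left(z,S \right)} = \frac{5}{-11 - 2 S}$ ($v{\left(z,S \right)} = \frac{5}{-8 - \left(3 + 2 S\right)} = \frac{5}{-11 - 2 S}$)
$E{\left(j \right)} = - \frac{4}{j^{2}}$
$b = 120$ ($b = -131 + 251 = 120$)
$\left(3 \left(E{\left(-1 + v{\left(3,0 \right)} \right)} + 10\right) + b\right)^{2} = \left(3 \left(- \frac{4}{\left(-1 - \frac{5}{11 + 2 \cdot 0}\right)^{2}} + 10\right) + 120\right)^{2} = \left(3 \left(- \frac{4}{\left(-1 - \frac{5}{11 + 0}\right)^{2}} + 10\right) + 120\right)^{2} = \left(3 \left(- \frac{4}{\left(-1 - \frac{5}{11}\right)^{2}} + 10\right) + 120\right)^{2} = \left(3 \left(- \frac{4}{\frac{256}{121}} + 10\right) + 120\right)^{2} = \left(3 \left(\left(-4\right) \frac{121}{256} + 10\right) + 120\right)^{2} = \left(3 \left(- \frac{121}{64} + 10\right) + 120\right)^{2} = \left(3 \cdot \frac{519}{64} + 120\right)^{2} = \left(\frac{1557}{64} + 120\right)^{2} = \left(\frac{9237}{64}\right)^{2} = \frac{85322169}{4096}$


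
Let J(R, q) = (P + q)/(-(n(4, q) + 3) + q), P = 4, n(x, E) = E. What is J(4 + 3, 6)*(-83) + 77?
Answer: 1061/3 ≈ 353.67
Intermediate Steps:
J(R, q) = -4/3 - q/3 (J(R, q) = (4 + q)/(-(q + 3) + q) = (4 + q)/(-(3 + q) + q) = (4 + q)/((-3 - q) + q) = (4 + q)/(-3) = (4 + q)*(-⅓) = -4/3 - q/3)
J(4 + 3, 6)*(-83) + 77 = (-4/3 - ⅓*6)*(-83) + 77 = (-4/3 - 2)*(-83) + 77 = -10/3*(-83) + 77 = 830/3 + 77 = 1061/3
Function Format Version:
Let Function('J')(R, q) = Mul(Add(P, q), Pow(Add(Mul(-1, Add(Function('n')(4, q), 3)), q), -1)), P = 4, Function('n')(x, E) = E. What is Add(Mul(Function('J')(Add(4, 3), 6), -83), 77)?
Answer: Rational(1061, 3) ≈ 353.67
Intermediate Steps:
Function('J')(R, q) = Add(Rational(-4, 3), Mul(Rational(-1, 3), q)) (Function('J')(R, q) = Mul(Add(4, q), Pow(Add(Mul(-1, Add(q, 3)), q), -1)) = Mul(Add(4, q), Pow(Add(Mul(-1, Add(3, q)), q), -1)) = Mul(Add(4, q), Pow(Add(Add(-3, Mul(-1, q)), q), -1)) = Mul(Add(4, q), Pow(-3, -1)) = Mul(Add(4, q), Rational(-1, 3)) = Add(Rational(-4, 3), Mul(Rational(-1, 3), q)))
Add(Mul(Function('J')(Add(4, 3), 6), -83), 77) = Add(Mul(Add(Rational(-4, 3), Mul(Rational(-1, 3), 6)), -83), 77) = Add(Mul(Add(Rational(-4, 3), -2), -83), 77) = Add(Mul(Rational(-10, 3), -83), 77) = Add(Rational(830, 3), 77) = Rational(1061, 3)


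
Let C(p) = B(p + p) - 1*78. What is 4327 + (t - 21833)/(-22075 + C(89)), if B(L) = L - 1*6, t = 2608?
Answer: 95131012/21981 ≈ 4327.9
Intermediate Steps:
B(L) = -6 + L (B(L) = L - 6 = -6 + L)
C(p) = -84 + 2*p (C(p) = (-6 + (p + p)) - 1*78 = (-6 + 2*p) - 78 = -84 + 2*p)
4327 + (t - 21833)/(-22075 + C(89)) = 4327 + (2608 - 21833)/(-22075 + (-84 + 2*89)) = 4327 - 19225/(-22075 + (-84 + 178)) = 4327 - 19225/(-22075 + 94) = 4327 - 19225/(-21981) = 4327 - 19225*(-1/21981) = 4327 + 19225/21981 = 95131012/21981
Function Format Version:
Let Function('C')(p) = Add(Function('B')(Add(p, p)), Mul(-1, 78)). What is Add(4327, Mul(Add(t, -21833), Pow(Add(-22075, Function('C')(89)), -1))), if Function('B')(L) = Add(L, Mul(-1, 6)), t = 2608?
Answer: Rational(95131012, 21981) ≈ 4327.9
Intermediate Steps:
Function('B')(L) = Add(-6, L) (Function('B')(L) = Add(L, -6) = Add(-6, L))
Function('C')(p) = Add(-84, Mul(2, p)) (Function('C')(p) = Add(Add(-6, Add(p, p)), Mul(-1, 78)) = Add(Add(-6, Mul(2, p)), -78) = Add(-84, Mul(2, p)))
Add(4327, Mul(Add(t, -21833), Pow(Add(-22075, Function('C')(89)), -1))) = Add(4327, Mul(Add(2608, -21833), Pow(Add(-22075, Add(-84, Mul(2, 89))), -1))) = Add(4327, Mul(-19225, Pow(Add(-22075, Add(-84, 178)), -1))) = Add(4327, Mul(-19225, Pow(Add(-22075, 94), -1))) = Add(4327, Mul(-19225, Pow(-21981, -1))) = Add(4327, Mul(-19225, Rational(-1, 21981))) = Add(4327, Rational(19225, 21981)) = Rational(95131012, 21981)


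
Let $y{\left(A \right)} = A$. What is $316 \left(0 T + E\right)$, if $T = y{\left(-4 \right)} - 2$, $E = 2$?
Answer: $632$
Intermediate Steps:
$T = -6$ ($T = -4 - 2 = -6$)
$316 \left(0 T + E\right) = 316 \left(0 \left(-6\right) + 2\right) = 316 \left(0 + 2\right) = 316 \cdot 2 = 632$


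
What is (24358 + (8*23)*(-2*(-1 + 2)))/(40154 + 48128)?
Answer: 11995/44141 ≈ 0.27174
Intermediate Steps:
(24358 + (8*23)*(-2*(-1 + 2)))/(40154 + 48128) = (24358 + 184*(-2*1))/88282 = (24358 + 184*(-2))*(1/88282) = (24358 - 368)*(1/88282) = 23990*(1/88282) = 11995/44141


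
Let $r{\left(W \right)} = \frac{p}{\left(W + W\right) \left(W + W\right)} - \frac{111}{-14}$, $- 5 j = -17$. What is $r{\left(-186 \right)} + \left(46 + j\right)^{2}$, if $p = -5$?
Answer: $\frac{59290693117}{24217200} \approx 2448.3$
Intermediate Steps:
$j = \frac{17}{5}$ ($j = \left(- \frac{1}{5}\right) \left(-17\right) = \frac{17}{5} \approx 3.4$)
$r{\left(W \right)} = \frac{111}{14} - \frac{5}{4 W^{2}}$ ($r{\left(W \right)} = - \frac{5}{\left(W + W\right) \left(W + W\right)} - \frac{111}{-14} = - \frac{5}{2 W 2 W} - - \frac{111}{14} = - \frac{5}{4 W^{2}} + \frac{111}{14} = \frac{111}{14} - \frac{5}{4 W^{2}}$)
$r{\left(-186 \right)} + \left(46 + j\right)^{2} = \left(\frac{111}{14} - \frac{5}{4 \cdot 34596}\right) + \left(46 + \frac{17}{5}\right)^{2} = \left(\frac{111}{14} - \frac{5}{138384}\right) + \left(\frac{247}{5}\right)^{2} = \left(\frac{111}{14} - \frac{5}{138384}\right) + \frac{61009}{25} = \frac{7680277}{968688} + \frac{61009}{25} = \frac{59290693117}{24217200}$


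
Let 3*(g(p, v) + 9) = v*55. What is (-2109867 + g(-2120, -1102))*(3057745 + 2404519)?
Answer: -34905166978832/3 ≈ -1.1635e+13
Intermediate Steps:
g(p, v) = -9 + 55*v/3 (g(p, v) = -9 + (v*55)/3 = -9 + (55*v)/3 = -9 + 55*v/3)
(-2109867 + g(-2120, -1102))*(3057745 + 2404519) = (-2109867 + (-9 + (55/3)*(-1102)))*(3057745 + 2404519) = (-2109867 + (-9 - 60610/3))*5462264 = (-2109867 - 60637/3)*5462264 = -6390238/3*5462264 = -34905166978832/3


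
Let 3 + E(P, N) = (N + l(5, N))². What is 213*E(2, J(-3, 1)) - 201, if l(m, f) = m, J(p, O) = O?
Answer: 6828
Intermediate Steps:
E(P, N) = -3 + (5 + N)² (E(P, N) = -3 + (N + 5)² = -3 + (5 + N)²)
213*E(2, J(-3, 1)) - 201 = 213*(-3 + (5 + 1)²) - 201 = 213*(-3 + 6²) - 201 = 213*(-3 + 36) - 201 = 213*33 - 201 = 7029 - 201 = 6828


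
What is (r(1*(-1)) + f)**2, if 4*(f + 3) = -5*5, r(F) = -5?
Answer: 3249/16 ≈ 203.06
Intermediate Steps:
f = -37/4 (f = -3 + (-5*5)/4 = -3 + (1/4)*(-25) = -3 - 25/4 = -37/4 ≈ -9.2500)
(r(1*(-1)) + f)**2 = (-5 - 37/4)**2 = (-57/4)**2 = 3249/16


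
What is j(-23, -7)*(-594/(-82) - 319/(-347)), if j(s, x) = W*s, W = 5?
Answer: -13355870/14227 ≈ -938.77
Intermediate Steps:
j(s, x) = 5*s
j(-23, -7)*(-594/(-82) - 319/(-347)) = (5*(-23))*(-594/(-82) - 319/(-347)) = -115*(-594*(-1/82) - 319*(-1/347)) = -115*(297/41 + 319/347) = -115*116138/14227 = -13355870/14227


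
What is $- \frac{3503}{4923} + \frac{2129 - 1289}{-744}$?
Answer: $- \frac{280898}{152613} \approx -1.8406$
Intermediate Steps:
$- \frac{3503}{4923} + \frac{2129 - 1289}{-744} = \left(-3503\right) \frac{1}{4923} + \left(2129 - 1289\right) \left(- \frac{1}{744}\right) = - \frac{3503}{4923} + 840 \left(- \frac{1}{744}\right) = - \frac{3503}{4923} - \frac{35}{31} = - \frac{280898}{152613}$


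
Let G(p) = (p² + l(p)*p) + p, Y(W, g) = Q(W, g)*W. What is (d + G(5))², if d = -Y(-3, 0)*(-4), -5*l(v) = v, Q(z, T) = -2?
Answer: 2401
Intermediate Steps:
l(v) = -v/5
Y(W, g) = -2*W
d = 24 (d = -(-2)*(-3)*(-4) = -1*6*(-4) = -6*(-4) = 24)
G(p) = p + 4*p²/5 (G(p) = (p² + (-p/5)*p) + p = (p² - p²/5) + p = 4*p²/5 + p = p + 4*p²/5)
(d + G(5))² = (24 + (⅕)*5*(5 + 4*5))² = (24 + (⅕)*5*(5 + 20))² = (24 + (⅕)*5*25)² = (24 + 25)² = 49² = 2401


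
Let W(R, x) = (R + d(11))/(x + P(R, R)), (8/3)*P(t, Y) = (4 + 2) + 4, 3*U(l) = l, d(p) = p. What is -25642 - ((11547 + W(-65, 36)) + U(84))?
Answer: -1972429/53 ≈ -37216.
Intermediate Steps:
U(l) = l/3
P(t, Y) = 15/4 (P(t, Y) = 3*((4 + 2) + 4)/8 = 3*(6 + 4)/8 = (3/8)*10 = 15/4)
W(R, x) = (11 + R)/(15/4 + x) (W(R, x) = (R + 11)/(x + 15/4) = (11 + R)/(15/4 + x))
-25642 - ((11547 + W(-65, 36)) + U(84)) = -25642 - ((11547 + 4*(11 - 65)/(15 + 4*36)) + (1/3)*84) = -25642 - ((11547 + 4*(-54)/(15 + 144)) + 28) = -25642 - ((11547 + 4*(-54)/159) + 28) = -25642 - ((11547 + 4*(1/159)*(-54)) + 28) = -25642 - ((11547 - 72/53) + 28) = -25642 - (611919/53 + 28) = -25642 - 1*613403/53 = -25642 - 613403/53 = -1972429/53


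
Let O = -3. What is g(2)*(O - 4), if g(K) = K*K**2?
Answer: -56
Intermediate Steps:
g(K) = K**3
g(2)*(O - 4) = 2**3*(-3 - 4) = 8*(-7) = -56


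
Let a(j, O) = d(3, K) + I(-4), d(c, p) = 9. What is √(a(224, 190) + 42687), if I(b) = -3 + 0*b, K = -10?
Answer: √42693 ≈ 206.62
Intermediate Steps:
I(b) = -3 (I(b) = -3 + 0 = -3)
a(j, O) = 6 (a(j, O) = 9 - 3 = 6)
√(a(224, 190) + 42687) = √(6 + 42687) = √42693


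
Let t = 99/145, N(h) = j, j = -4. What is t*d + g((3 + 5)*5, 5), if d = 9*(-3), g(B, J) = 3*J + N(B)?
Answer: -1078/145 ≈ -7.4345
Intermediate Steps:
N(h) = -4
t = 99/145 (t = 99*(1/145) = 99/145 ≈ 0.68276)
g(B, J) = -4 + 3*J (g(B, J) = 3*J - 4 = -4 + 3*J)
d = -27
t*d + g((3 + 5)*5, 5) = (99/145)*(-27) + (-4 + 3*5) = -2673/145 + (-4 + 15) = -2673/145 + 11 = -1078/145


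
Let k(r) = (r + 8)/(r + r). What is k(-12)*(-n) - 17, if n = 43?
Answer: -145/6 ≈ -24.167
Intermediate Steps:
k(r) = (8 + r)/(2*r) (k(r) = (8 + r)/((2*r)) = (8 + r)*(1/(2*r)) = (8 + r)/(2*r))
k(-12)*(-n) - 17 = ((½)*(8 - 12)/(-12))*(-1*43) - 17 = ((½)*(-1/12)*(-4))*(-43) - 17 = (⅙)*(-43) - 17 = -43/6 - 17 = -145/6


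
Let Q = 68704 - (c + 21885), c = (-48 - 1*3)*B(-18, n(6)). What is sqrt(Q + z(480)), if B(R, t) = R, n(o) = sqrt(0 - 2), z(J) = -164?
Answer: sqrt(45737) ≈ 213.86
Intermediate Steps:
n(o) = I*sqrt(2) (n(o) = sqrt(-2) = I*sqrt(2))
c = 918 (c = (-48 - 1*3)*(-18) = (-48 - 3)*(-18) = -51*(-18) = 918)
Q = 45901 (Q = 68704 - (918 + 21885) = 68704 - 1*22803 = 68704 - 22803 = 45901)
sqrt(Q + z(480)) = sqrt(45901 - 164) = sqrt(45737)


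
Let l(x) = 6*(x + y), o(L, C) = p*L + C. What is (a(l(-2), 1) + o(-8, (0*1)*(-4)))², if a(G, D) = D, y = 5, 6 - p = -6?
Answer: 9025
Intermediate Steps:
p = 12 (p = 6 - 1*(-6) = 6 + 6 = 12)
o(L, C) = C + 12*L (o(L, C) = 12*L + C = C + 12*L)
l(x) = 30 + 6*x (l(x) = 6*(x + 5) = 6*(5 + x) = 30 + 6*x)
(a(l(-2), 1) + o(-8, (0*1)*(-4)))² = (1 + ((0*1)*(-4) + 12*(-8)))² = (1 + (0*(-4) - 96))² = (1 + (0 - 96))² = (1 - 96)² = (-95)² = 9025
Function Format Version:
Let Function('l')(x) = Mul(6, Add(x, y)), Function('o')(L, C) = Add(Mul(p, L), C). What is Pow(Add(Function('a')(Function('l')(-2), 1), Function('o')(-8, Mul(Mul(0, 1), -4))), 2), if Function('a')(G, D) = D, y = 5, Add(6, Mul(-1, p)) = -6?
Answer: 9025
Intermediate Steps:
p = 12 (p = Add(6, Mul(-1, -6)) = Add(6, 6) = 12)
Function('o')(L, C) = Add(C, Mul(12, L)) (Function('o')(L, C) = Add(Mul(12, L), C) = Add(C, Mul(12, L)))
Function('l')(x) = Add(30, Mul(6, x)) (Function('l')(x) = Mul(6, Add(x, 5)) = Mul(6, Add(5, x)) = Add(30, Mul(6, x)))
Pow(Add(Function('a')(Function('l')(-2), 1), Function('o')(-8, Mul(Mul(0, 1), -4))), 2) = Pow(Add(1, Add(Mul(Mul(0, 1), -4), Mul(12, -8))), 2) = Pow(Add(1, Add(Mul(0, -4), -96)), 2) = Pow(Add(1, Add(0, -96)), 2) = Pow(Add(1, -96), 2) = Pow(-95, 2) = 9025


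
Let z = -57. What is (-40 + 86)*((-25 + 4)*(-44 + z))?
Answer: 97566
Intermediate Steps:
(-40 + 86)*((-25 + 4)*(-44 + z)) = (-40 + 86)*((-25 + 4)*(-44 - 57)) = 46*(-21*(-101)) = 46*2121 = 97566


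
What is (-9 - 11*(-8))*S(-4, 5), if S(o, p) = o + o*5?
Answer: -1896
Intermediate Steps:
S(o, p) = 6*o (S(o, p) = o + 5*o = 6*o)
(-9 - 11*(-8))*S(-4, 5) = (-9 - 11*(-8))*(6*(-4)) = (-9 + 88)*(-24) = 79*(-24) = -1896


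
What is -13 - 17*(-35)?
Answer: 582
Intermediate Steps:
-13 - 17*(-35) = -13 + 595 = 582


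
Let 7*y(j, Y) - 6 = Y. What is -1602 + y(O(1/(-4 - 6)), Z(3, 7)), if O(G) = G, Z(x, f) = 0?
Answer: -11208/7 ≈ -1601.1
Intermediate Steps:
y(j, Y) = 6/7 + Y/7
-1602 + y(O(1/(-4 - 6)), Z(3, 7)) = -1602 + (6/7 + (⅐)*0) = -1602 + (6/7 + 0) = -1602 + 6/7 = -11208/7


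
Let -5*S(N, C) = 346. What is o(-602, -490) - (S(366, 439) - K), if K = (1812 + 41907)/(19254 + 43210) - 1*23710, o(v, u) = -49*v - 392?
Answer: 1707109859/312320 ≈ 5465.9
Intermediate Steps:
S(N, C) = -346/5 (S(N, C) = -⅕*346 = -346/5)
o(v, u) = -392 - 49*v
K = -1480977721/62464 (K = 43719/62464 - 23710 = -1480977721/62464 ≈ -23709.)
o(-602, -490) - (S(366, 439) - K) = (-392 - 49*(-602)) - (-346/5 - 1*(-1480977721/62464)) = (-392 + 29498) - (-346/5 + 1480977721/62464) = 29106 - 1*7383276061/312320 = 29106 - 7383276061/312320 = 1707109859/312320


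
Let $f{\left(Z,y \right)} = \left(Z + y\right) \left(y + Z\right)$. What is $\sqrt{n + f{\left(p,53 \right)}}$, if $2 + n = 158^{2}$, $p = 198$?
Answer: $\sqrt{87963} \approx 296.59$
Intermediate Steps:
$n = 24962$ ($n = -2 + 158^{2} = -2 + 24964 = 24962$)
$f{\left(Z,y \right)} = \left(Z + y\right)^{2}$ ($f{\left(Z,y \right)} = \left(Z + y\right) \left(Z + y\right) = \left(Z + y\right)^{2}$)
$\sqrt{n + f{\left(p,53 \right)}} = \sqrt{24962 + \left(198 + 53\right)^{2}} = \sqrt{24962 + 251^{2}} = \sqrt{24962 + 63001} = \sqrt{87963}$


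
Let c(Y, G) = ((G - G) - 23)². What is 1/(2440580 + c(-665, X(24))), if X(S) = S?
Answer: 1/2441109 ≈ 4.0965e-7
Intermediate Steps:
c(Y, G) = 529 (c(Y, G) = (0 - 23)² = (-23)² = 529)
1/(2440580 + c(-665, X(24))) = 1/(2440580 + 529) = 1/2441109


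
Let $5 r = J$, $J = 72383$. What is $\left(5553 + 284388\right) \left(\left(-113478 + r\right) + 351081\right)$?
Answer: $\frac{365441056518}{5} \approx 7.3088 \cdot 10^{10}$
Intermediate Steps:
$r = \frac{72383}{5}$ ($r = \frac{1}{5} \cdot 72383 = \frac{72383}{5} \approx 14477.0$)
$\left(5553 + 284388\right) \left(\left(-113478 + r\right) + 351081\right) = \left(5553 + 284388\right) \left(\left(-113478 + \frac{72383}{5}\right) + 351081\right) = 289941 \left(- \frac{495007}{5} + 351081\right) = 289941 \cdot \frac{1260398}{5} = \frac{365441056518}{5}$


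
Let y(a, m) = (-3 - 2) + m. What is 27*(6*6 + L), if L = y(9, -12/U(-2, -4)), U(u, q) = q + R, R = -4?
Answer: 1755/2 ≈ 877.50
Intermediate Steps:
U(u, q) = -4 + q (U(u, q) = q - 4 = -4 + q)
y(a, m) = -5 + m
L = -7/2 (L = -5 - 12/(-4 - 4) = -5 - 12/(-8) = -5 - 12*(-⅛) = -5 + 3/2 = -7/2 ≈ -3.5000)
27*(6*6 + L) = 27*(6*6 - 7/2) = 27*(36 - 7/2) = 27*(65/2) = 1755/2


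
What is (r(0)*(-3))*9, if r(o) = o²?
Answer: 0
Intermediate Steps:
(r(0)*(-3))*9 = (0²*(-3))*9 = (0*(-3))*9 = 0*9 = 0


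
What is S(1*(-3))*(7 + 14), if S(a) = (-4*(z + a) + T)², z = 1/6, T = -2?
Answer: 5488/3 ≈ 1829.3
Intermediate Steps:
z = ⅙ ≈ 0.16667
S(a) = (-8/3 - 4*a)² (S(a) = (-4*(⅙ + a) - 2)² = ((-⅔ - 4*a) - 2)² = (-8/3 - 4*a)²)
S(1*(-3))*(7 + 14) = (16*(2 + 3*(1*(-3)))²/9)*(7 + 14) = (16*(2 + 3*(-3))²/9)*21 = (16*(2 - 9)²/9)*21 = ((16/9)*(-7)²)*21 = ((16/9)*49)*21 = (784/9)*21 = 5488/3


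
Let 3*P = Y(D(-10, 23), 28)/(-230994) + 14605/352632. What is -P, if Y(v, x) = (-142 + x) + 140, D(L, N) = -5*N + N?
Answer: -560749823/40727938104 ≈ -0.013768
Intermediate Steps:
D(L, N) = -4*N
Y(v, x) = -2 + x
P = 560749823/40727938104 (P = ((-2 + 28)/(-230994) + 14605/352632)/3 = (26*(-1/230994) + 14605*(1/352632))/3 = (-13/115497 + 14605/352632)/3 = (1/3)*(560749823/13575979368) = 560749823/40727938104 ≈ 0.013768)
-P = -1*560749823/40727938104 = -560749823/40727938104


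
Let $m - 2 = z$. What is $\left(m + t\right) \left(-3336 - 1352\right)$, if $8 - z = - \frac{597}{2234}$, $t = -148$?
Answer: $\frac{721237080}{1117} \approx 6.4569 \cdot 10^{5}$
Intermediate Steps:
$z = \frac{18469}{2234}$ ($z = 8 - - \frac{597}{2234} = 8 + \frac{597}{2234} = \frac{18469}{2234} \approx 8.2672$)
$m = \frac{22937}{2234}$ ($m = 2 + \frac{18469}{2234} = \frac{22937}{2234} \approx 10.267$)
$\left(m + t\right) \left(-3336 - 1352\right) = \left(\frac{22937}{2234} - 148\right) \left(-3336 - 1352\right) = \left(- \frac{307695}{2234}\right) \left(-4688\right) = \frac{721237080}{1117}$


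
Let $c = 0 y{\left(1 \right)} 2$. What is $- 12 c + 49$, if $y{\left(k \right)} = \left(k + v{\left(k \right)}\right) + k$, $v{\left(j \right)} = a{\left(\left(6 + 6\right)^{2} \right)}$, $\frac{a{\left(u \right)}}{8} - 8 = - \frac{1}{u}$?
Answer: $49$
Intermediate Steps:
$a{\left(u \right)} = 64 - \frac{8}{u}$ ($a{\left(u \right)} = 64 + 8 \left(- \frac{1}{u}\right) = 64 - \frac{8}{u}$)
$v{\left(j \right)} = \frac{1151}{18}$ ($v{\left(j \right)} = 64 - \frac{8}{\left(6 + 6\right)^{2}} = 64 - \frac{8}{12^{2}} = 64 - \frac{8}{144} = 64 - \frac{1}{18} = \frac{1151}{18}$)
$y{\left(k \right)} = \frac{1151}{18} + 2 k$ ($y{\left(k \right)} = \left(k + \frac{1151}{18}\right) + k = \left(\frac{1151}{18} + k\right) + k = \frac{1151}{18} + 2 k$)
$c = 0$ ($c = 0 \left(\frac{1151}{18} + 2 \cdot 1\right) 2 = 0 \left(\frac{1151}{18} + 2\right) 2 = 0 \cdot \frac{1187}{18} \cdot 2 = 0 \cdot 2 = 0$)
$- 12 c + 49 = \left(-12\right) 0 + 49 = 0 + 49 = 49$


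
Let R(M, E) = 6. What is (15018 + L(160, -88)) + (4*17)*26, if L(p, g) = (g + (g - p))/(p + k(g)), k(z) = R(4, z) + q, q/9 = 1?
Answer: 419602/25 ≈ 16784.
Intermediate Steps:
q = 9 (q = 9*1 = 9)
k(z) = 15 (k(z) = 6 + 9 = 15)
L(p, g) = (-p + 2*g)/(15 + p) (L(p, g) = (g + (g - p))/(p + 15) = (-p + 2*g)/(15 + p))
(15018 + L(160, -88)) + (4*17)*26 = (15018 + (-1*160 + 2*(-88))/(15 + 160)) + (4*17)*26 = (15018 + (-160 - 176)/175) + 68*26 = (15018 + (1/175)*(-336)) + 1768 = (15018 - 48/25) + 1768 = 375402/25 + 1768 = 419602/25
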